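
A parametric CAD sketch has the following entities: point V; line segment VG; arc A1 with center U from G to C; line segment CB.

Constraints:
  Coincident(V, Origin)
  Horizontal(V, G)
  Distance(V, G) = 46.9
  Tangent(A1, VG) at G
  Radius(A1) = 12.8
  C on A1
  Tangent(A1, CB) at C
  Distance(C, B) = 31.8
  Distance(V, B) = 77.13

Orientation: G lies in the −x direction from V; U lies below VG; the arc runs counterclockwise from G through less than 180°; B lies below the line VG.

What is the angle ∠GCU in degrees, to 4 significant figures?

49.57°

Checks: V = (0.00, 0.00) ✓; |UC| = 12.80 ✓; ∠(UC, CB) = 90.00° ✓; |CB| = 31.80 ✓; |VB| = 77.13 ✓.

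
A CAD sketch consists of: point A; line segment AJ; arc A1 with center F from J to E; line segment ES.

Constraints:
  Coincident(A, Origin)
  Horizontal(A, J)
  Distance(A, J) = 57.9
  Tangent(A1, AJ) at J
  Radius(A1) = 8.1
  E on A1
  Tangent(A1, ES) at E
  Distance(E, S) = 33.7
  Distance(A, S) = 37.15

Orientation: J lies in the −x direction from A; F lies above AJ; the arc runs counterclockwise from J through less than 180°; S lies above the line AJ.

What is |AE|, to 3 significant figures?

52.5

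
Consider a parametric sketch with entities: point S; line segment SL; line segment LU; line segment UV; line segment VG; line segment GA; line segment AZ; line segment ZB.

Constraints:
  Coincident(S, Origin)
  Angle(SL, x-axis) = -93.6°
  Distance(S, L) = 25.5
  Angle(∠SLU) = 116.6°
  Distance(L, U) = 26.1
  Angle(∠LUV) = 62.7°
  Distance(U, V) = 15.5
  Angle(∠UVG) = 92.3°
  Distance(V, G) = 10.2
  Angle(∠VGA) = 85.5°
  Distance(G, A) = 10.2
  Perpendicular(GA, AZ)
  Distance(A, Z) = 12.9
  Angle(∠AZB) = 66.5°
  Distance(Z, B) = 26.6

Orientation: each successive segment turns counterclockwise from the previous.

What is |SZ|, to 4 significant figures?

40.64

S is at the origin; SL runs at -93.6° with length 25.5, so L = (-1.601, -25.45). ∠SLU = 116.6° gives LU at -30.20° from the x-axis; with |LU| = 26.1, U = (20.96, -38.58). ∠LUV = 62.7° gives UV at 87.10° from the x-axis; with |UV| = 15.5, V = (21.74, -23.10). ∠UVG = 92.3° gives VG at 174.8° from the x-axis; with |VG| = 10.2, G = (11.58, -22.17). ∠VGA = 85.5° gives GA at -90.70° from the x-axis; with |GA| = 10.2, A = (11.46, -32.37). The perpendicularity gives AZ at right angles to GA, so AZ runs at -0.7000°; with |AZ| = 12.9, Z = (24.36, -32.53). Then |SZ| = |Z − S| = 40.64.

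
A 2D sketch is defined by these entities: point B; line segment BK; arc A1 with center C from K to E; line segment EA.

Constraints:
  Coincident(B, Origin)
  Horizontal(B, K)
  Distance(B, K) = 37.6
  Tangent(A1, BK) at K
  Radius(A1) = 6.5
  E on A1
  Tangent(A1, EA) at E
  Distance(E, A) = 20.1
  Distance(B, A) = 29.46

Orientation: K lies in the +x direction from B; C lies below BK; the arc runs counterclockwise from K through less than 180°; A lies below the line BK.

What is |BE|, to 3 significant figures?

32.2

B is at the origin; BK is horizontal with |BK| = 37.6 and K on the +x side, so K = (37.6, 0.00). Tangency of A1 to BK means the radius CK is perpendicular to BK, so C = K + (0, -6.5) = (37.6, -6.50). Since CE ⟂ EA (tangency), |CA| = √(6.5² + 20.1²) = 21.1 regardless of where E sits on A1. So A lies on both circle(B, 29.46) and circle(C, 21.1); the below-BK intersection is A = (21.5, -20.2). E is the foot of the tangent from A: E = (32.1, -3.07).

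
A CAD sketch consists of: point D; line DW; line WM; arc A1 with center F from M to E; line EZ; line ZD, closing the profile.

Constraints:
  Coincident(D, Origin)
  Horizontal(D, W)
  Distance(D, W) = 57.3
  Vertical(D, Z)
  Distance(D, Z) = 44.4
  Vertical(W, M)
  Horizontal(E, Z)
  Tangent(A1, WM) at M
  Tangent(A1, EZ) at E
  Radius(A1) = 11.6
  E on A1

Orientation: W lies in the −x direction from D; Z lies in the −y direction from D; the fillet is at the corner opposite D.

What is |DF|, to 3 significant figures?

56.3

D is at the origin; DW is horizontal with |DW| = 57.3 and W on the −x side, so W = (-57.3, 0.00). DZ is vertical with |DZ| = 44.4 and Z on the −y side, so Z = (0.00, -44.4). The virtual corner opposite D is at (-57.3, -44.4). Since A1 is tangent to WM there, FM ⟂ WM and tangency of A1 to EZ means the radius FE is perpendicular to EZ, with radius 11.6, so the center F sits 11.6 in from both sides at F = (-45.7, -32.8). Then |DF| = |F − D| = 56.3.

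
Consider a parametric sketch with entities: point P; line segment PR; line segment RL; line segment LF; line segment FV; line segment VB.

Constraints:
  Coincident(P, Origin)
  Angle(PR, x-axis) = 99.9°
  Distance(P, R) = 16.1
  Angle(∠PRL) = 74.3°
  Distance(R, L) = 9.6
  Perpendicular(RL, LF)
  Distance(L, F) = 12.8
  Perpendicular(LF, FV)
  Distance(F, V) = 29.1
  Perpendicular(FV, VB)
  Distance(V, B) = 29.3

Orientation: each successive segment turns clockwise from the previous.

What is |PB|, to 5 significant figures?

39.914

P is at the origin; PR runs at 99.9° with length 16.1, so R = (-2.7681, 15.860). ∠PRL = 74.3° gives RL at -5.8000° from the x-axis; with |RL| = 9.6, L = (6.7828, 14.890). RL ⟂ LF, so LF runs at -95.800°; with |LF| = 12.8, F = (5.4893, 2.1556). LF ⟂ FV, so FV runs at 174.20°; with |FV| = 29.1, V = (-23.462, 5.0964). The perpendicularity gives VB at right angles to FV, so VB runs at 84.200°; with |VB| = 29.3, B = (-20.501, 34.246). Then |PB| = |B − P| = 39.914.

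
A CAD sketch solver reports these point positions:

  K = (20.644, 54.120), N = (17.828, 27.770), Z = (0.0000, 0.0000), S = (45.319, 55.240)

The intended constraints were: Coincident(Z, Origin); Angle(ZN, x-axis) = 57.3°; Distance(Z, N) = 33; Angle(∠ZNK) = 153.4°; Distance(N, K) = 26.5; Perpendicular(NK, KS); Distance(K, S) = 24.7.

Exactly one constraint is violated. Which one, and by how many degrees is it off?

Perpendicular(NK, KS) — off by 8.70°.

Z = (0.00, 0.00) ✓; ZN at 57.30° ✓; |ZN| = 33.00 ✓; ∠ZNK = 153.4° ✓; |NK| = 26.50 ✓; ∠(NK, KS) = 81.30° ✗; |KS| = 24.70 ✓.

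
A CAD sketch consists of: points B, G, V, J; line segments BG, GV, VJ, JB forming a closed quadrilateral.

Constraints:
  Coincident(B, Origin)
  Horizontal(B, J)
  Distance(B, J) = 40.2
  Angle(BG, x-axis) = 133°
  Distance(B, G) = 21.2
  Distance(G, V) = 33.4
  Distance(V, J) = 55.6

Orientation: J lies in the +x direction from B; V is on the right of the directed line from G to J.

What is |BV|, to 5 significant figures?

21.758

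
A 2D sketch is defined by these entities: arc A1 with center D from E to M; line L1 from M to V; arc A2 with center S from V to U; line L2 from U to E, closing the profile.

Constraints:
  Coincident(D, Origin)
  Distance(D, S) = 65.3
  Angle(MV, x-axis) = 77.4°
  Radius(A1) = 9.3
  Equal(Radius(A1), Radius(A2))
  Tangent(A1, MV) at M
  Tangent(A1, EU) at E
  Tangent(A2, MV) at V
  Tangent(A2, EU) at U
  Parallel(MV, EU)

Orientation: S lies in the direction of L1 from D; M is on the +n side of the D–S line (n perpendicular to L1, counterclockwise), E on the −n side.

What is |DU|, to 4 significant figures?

65.96

Tangency of A1 to both parallel lines with radius 9.3 puts M and E at D ± 9.3·n: M = (-9.076, 2.029), E = (9.076, -2.029). Equal radii place V and U the same way about S: V = S + 9.3·n = (5.169, 65.76), U = S − 9.3·n = (23.32, 61.70). Then |DU| = |U − D| = 65.96.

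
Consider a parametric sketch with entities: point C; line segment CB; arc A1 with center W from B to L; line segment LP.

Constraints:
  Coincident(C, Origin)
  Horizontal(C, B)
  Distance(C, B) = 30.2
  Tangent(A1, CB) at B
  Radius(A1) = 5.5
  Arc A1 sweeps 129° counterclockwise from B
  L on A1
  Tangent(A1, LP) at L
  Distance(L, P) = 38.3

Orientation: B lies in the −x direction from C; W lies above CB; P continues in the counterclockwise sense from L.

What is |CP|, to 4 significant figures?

63.27

On A1, B sits at bearing -90° from W; a 129° counterclockwise sweep puts L at bearing 39°, so L = W + 5.5·(cos 39°, sin 39°) = (-25.93, 8.961). A1 meets LP tangentially, so WL is at right angles to LP, so LP runs along (−sin 39°, cos 39°); with |LP| = 38.3, P = (-50.03, 38.73). Then |CP| = |P − C| = 63.27.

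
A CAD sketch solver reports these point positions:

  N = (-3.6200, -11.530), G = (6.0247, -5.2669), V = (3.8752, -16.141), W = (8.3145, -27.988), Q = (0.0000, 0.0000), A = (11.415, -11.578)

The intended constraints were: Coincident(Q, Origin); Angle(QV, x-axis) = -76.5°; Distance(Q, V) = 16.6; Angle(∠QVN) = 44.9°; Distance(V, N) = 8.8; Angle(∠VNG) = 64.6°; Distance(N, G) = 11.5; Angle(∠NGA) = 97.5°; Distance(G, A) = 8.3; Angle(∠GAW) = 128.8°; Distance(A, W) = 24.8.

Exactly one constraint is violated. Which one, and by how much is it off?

Distance(A, W) = 24.8 — off by 8.10.

Q = (0.00, 0.00) ✓; QV at -76.50° ✓; |QV| = 16.60 ✓; ∠QVN = 44.90° ✓; |VN| = 8.800 ✓; ∠VNG = 64.60° ✓; |NG| = 11.50 ✓; ∠NGA = 97.50° ✓; |GA| = 8.300 ✓; ∠GAW = 128.8° ✓; |AW| = 16.70 ✗.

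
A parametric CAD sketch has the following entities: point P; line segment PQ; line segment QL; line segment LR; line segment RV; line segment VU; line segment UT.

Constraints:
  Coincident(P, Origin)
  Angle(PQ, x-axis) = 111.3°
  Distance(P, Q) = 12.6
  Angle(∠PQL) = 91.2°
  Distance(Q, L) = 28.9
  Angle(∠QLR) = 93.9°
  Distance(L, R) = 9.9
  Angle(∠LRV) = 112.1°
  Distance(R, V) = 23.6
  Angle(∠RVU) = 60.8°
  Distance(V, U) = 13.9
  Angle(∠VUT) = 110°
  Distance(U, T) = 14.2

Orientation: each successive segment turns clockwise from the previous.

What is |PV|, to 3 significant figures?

11.5

∠QLR = 93.9° gives LR at -63.6° from the x-axis; with |LR| = 9.9, R = (26.5, 13.9). ∠LRV = 112.1° gives RV at -132° from the x-axis; with |RV| = 23.6, V = (10.9, -3.74). Then |PV| = |V − P| = 11.5.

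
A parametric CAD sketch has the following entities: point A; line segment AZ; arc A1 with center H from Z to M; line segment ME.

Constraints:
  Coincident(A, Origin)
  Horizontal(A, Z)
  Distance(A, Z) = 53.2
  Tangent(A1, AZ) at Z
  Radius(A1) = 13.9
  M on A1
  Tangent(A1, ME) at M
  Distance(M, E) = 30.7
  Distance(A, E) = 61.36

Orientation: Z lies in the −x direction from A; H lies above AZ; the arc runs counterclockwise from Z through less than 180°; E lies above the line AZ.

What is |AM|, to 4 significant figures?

42.01

A is at the origin; AZ is horizontal with |AZ| = 53.2 and Z on the −x side, so Z = (-53.20, 0.000). Since A1 is tangent to AZ there, HZ ⟂ AZ, so H = Z + (0, 13.9) = (-53.20, 13.90). Since HM ⟂ ME (tangency), |HE| = √(13.9² + 30.7²) = 33.70 regardless of where M sits on A1. So E lies on both circle(A, 61.36) and circle(H, 33.70); the above-AZ intersection is E = (-41.26, 45.41). M is the foot of the tangent from E: M = (-39.33, 14.78).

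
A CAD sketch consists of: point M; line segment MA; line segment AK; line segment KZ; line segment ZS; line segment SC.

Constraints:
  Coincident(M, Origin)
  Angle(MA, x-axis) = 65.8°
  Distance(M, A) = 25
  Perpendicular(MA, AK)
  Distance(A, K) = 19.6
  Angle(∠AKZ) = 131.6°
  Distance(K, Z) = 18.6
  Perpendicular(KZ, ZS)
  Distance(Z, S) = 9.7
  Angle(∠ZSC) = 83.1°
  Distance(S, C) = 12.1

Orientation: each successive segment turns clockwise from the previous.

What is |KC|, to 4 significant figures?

10.55

M is at the origin; MA runs at 65.8° with length 25.0, so A = (10.25, 22.80). MA ⟂ AK, so AK runs at -24.20°; with |AK| = 19.6, K = (28.13, 14.77). ∠AKZ = 131.6° gives KZ at -72.60° from the x-axis; with |KZ| = 18.6, Z = (33.69, -2.980). KZ is perpendicular to ZS, so ZS runs at -162.6°; with |ZS| = 9.7, S = (24.43, -5.881). ∠ZSC = 83.1° gives SC at 100.5° from the x-axis; with |SC| = 12.1, C = (22.23, 6.016). Then |KC| = |C − K| = 10.55.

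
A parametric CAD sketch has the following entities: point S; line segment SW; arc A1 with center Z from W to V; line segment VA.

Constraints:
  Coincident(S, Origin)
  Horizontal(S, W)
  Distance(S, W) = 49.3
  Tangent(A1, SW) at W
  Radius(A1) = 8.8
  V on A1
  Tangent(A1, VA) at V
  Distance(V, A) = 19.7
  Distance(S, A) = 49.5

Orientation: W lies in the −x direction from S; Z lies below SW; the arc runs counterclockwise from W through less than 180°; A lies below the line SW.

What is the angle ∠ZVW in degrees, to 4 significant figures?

20.90°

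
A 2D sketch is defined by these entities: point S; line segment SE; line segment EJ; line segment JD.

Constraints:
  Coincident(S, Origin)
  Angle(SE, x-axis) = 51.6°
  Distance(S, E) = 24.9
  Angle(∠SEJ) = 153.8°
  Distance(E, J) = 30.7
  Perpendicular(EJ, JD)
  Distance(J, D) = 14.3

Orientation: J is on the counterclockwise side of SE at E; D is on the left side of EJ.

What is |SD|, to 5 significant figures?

53.145

∠SEJ = 153.8°, so EJ runs at 51.6° + (180° − 153.8°) = 77.800° from the x-axis; with |EJ| = 30.7, J = E + 30.7·(cos 77.800°, sin 77.800°) = (21.954, 49.521). EJ ⟂ JD; with |JD| = 14.3 on the left of EJ, D = J + 14.3·(-0.97742, 0.21132) = (7.9772, 52.543). Then |SD| = |D − S| = 53.145.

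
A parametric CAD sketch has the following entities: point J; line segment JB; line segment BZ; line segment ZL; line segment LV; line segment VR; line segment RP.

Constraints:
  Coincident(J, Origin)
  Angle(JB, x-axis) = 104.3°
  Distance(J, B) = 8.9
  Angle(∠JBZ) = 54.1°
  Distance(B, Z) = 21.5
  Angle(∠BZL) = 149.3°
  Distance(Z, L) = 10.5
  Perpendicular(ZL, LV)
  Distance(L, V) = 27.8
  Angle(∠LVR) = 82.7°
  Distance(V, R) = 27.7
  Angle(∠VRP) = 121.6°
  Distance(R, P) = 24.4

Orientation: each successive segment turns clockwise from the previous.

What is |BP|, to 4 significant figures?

12.35

J is at the origin; JB runs at 104.3° with length 8.9, so B = (-2.198, 8.624). ∠JBZ = 54.1° gives BZ at -21.60° from the x-axis; with |BZ| = 21.5, Z = (17.79, 0.7096). ∠BZL = 149.3° gives ZL at -52.30° from the x-axis; with |ZL| = 10.5, L = (24.21, -7.598). ZL is perpendicular to LV, so LV runs at -142.3°; with |LV| = 27.8, V = (2.217, -24.60). ∠LVR = 82.7° gives VR at 120.4° from the x-axis; with |VR| = 27.7, R = (-11.80, -0.7071). ∠VRP = 121.6° gives RP at 62.00° from the x-axis; with |RP| = 24.4, P = (-0.3451, 20.84). Then |BP| = |P − B| = 12.35.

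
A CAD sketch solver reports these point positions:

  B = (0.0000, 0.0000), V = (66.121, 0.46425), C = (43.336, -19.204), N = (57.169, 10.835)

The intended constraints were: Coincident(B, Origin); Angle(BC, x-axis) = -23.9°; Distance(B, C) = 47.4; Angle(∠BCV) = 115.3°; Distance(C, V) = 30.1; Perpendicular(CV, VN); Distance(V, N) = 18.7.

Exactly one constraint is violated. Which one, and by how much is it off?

Distance(V, N) = 18.7 — off by 5.00.

B = (0.00, 0.00) ✓; BC at -23.90° ✓; |BC| = 47.40 ✓; ∠BCV = 115.3° ✓; |CV| = 30.10 ✓; ∠(CV, VN) = 90.00° ✓; |VN| = 13.70 ✗.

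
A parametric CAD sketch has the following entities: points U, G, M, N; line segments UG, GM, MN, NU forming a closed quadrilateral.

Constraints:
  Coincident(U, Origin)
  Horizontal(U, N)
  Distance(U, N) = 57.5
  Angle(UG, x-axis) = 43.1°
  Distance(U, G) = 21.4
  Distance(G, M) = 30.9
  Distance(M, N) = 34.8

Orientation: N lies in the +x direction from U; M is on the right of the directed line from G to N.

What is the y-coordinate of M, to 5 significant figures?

-14.528

Checks: |GM| = 30.90 ✓; |MN| = 34.80 ✓.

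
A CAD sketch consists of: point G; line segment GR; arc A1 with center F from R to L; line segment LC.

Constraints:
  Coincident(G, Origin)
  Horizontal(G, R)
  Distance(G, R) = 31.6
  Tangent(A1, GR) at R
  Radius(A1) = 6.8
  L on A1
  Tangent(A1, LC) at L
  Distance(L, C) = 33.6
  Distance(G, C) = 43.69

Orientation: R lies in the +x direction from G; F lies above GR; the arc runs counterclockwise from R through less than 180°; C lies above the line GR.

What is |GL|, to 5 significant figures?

38.799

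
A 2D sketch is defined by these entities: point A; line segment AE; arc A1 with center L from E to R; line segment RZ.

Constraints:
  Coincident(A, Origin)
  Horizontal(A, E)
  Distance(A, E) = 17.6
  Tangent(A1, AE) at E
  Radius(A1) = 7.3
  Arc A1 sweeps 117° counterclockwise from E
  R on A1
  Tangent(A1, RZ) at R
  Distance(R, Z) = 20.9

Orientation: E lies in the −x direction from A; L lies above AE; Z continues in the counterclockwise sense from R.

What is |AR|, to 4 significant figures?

15.35

A is at the origin; A and E share the same y with |AE| = 17.6 and E on the −x side, so E = (-17.60, 0.000). Since A1 is tangent to AE there, LE ⟂ AE, so L = E + (0, 7.3) = (-17.60, 7.300). On A1, E sits at bearing -90° from L; a 117° counterclockwise sweep puts R at bearing 27°, so R = L + 7.3·(cos 27°, sin 27°) = (-11.10, 10.61). Then |AR| = |R − A| = 15.35.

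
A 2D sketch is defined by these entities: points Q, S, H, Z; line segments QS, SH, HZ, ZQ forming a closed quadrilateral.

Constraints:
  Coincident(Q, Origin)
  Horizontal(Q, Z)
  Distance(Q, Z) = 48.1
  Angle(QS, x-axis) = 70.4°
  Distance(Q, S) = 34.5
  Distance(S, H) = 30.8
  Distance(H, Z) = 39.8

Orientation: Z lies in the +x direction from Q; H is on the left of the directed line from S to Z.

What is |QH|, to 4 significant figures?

57.22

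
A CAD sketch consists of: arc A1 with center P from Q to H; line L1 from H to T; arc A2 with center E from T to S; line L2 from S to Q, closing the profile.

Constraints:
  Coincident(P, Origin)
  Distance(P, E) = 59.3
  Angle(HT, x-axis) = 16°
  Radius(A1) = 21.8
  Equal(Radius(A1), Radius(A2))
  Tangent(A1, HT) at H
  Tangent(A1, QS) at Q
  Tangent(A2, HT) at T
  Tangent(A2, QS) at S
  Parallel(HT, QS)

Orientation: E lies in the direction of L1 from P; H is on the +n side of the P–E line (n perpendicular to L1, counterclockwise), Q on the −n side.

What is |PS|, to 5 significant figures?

63.180

The slot axis is L1's direction at 16.0°, so u = (cos 16.0°, sin 16.0°) = (0.96126, 0.27564) and n = (−sin 16.0°, cos 16.0°) = (-0.27564, 0.96126). P is at the origin and E lies 59.3 along u from P, so E = 59.3·u = (57.003, 16.345). Tangency of A1 to both parallel lines with radius 21.8 puts H and Q at P ± 21.8·n: H = (-6.0089, 20.956), Q = (6.0089, -20.956). Equal radii place T and S the same way about E: T = E + 21.8·n = (50.994, 37.301), S = E − 21.8·n = (63.012, -4.6102). Then |PS| = |S − P| = 63.180.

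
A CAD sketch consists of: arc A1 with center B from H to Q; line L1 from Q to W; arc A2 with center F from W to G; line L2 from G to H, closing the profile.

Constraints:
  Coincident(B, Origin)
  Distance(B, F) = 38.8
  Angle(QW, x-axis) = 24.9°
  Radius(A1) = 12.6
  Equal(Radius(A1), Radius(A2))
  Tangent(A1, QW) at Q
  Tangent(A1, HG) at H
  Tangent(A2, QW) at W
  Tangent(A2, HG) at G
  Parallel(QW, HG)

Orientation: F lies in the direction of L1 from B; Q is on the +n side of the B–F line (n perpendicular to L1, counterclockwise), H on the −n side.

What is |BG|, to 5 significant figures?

40.795

The slot axis is L1's direction at 24.9°, so u = (cos 24.9°, sin 24.9°) = (0.90704, 0.42104) and n = (−sin 24.9°, cos 24.9°) = (-0.42104, 0.90704). B is at the origin and F lies 38.8 along u from B, so F = 38.8·u = (35.193, 16.336). Tangency of A1 to both parallel lines with radius 12.6 puts Q and H at B ± 12.6·n: Q = (-5.3051, 11.429), H = (5.3051, -11.429). Equal radii place W and G the same way about F: W = F + 12.6·n = (29.888, 27.765), G = F − 12.6·n = (40.498, 4.9074). Then |BG| = |G − B| = 40.795.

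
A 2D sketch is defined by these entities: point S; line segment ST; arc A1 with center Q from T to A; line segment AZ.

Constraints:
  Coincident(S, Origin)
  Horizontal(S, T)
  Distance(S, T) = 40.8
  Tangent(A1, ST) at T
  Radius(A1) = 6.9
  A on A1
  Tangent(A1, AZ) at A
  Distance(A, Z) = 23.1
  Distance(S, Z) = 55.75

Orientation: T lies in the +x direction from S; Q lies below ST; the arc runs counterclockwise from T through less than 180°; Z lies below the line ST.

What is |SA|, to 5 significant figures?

36.430

Checks: ∠(QT, TS) = 90.00° ✓; |QT| = 6.900 ✓; |QA| = 6.900 ✓; ∠(QA, AZ) = 90.00° ✓; |AZ| = 23.10 ✓; |SZ| = 55.75 ✓.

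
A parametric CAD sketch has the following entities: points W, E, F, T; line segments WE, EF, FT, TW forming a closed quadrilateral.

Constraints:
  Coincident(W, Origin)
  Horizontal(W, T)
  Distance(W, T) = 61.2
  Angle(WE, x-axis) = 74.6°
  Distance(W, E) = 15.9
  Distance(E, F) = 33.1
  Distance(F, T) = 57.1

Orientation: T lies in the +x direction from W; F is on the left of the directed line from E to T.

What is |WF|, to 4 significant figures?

48.39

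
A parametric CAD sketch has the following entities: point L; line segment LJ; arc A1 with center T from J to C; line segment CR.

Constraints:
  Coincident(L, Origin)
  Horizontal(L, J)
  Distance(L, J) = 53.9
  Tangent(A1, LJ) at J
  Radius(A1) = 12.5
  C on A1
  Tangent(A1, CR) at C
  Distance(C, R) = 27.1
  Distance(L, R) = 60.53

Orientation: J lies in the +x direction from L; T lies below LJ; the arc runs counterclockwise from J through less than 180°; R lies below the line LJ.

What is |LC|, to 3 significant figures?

43.8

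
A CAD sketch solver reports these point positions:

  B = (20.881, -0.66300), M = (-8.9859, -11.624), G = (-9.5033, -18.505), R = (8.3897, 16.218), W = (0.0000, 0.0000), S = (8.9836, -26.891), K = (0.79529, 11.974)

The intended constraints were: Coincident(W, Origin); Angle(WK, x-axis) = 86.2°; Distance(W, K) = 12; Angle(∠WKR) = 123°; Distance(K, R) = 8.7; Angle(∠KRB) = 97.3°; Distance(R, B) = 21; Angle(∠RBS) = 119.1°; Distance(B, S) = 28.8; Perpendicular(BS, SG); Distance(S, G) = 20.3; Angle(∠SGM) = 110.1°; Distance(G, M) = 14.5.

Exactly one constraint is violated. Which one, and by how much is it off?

Distance(G, M) = 14.5 — off by 7.60.

W = (0.00, 0.00) ✓; WK at 86.20° ✓; |WK| = 12.00 ✓; ∠WKR = 123.0° ✓; |KR| = 8.700 ✓; ∠KRB = 97.30° ✓; |RB| = 21.00 ✓; ∠RBS = 119.1° ✓; |BS| = 28.80 ✓; ∠(BS, SG) = 90.00° ✓; |SG| = 20.30 ✓; ∠SGM = 110.1° ✓; |GM| = 6.900 ✗.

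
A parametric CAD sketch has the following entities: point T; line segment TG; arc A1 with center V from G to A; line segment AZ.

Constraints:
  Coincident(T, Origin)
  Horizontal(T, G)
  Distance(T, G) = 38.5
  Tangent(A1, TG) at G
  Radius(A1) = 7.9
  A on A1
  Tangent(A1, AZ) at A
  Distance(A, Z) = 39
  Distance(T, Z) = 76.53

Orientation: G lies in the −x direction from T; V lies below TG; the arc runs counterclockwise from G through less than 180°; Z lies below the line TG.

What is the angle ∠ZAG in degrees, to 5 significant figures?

153.85°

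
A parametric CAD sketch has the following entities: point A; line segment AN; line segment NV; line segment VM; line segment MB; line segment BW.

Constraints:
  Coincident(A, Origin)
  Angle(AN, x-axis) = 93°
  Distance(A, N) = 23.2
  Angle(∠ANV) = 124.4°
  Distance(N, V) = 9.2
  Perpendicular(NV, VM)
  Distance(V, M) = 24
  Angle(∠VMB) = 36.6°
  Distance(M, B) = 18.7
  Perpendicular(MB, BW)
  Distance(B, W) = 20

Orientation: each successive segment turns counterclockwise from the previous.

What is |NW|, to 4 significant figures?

14.41

∠VMB = 36.6° gives MB at 22.00° from the x-axis; with |MB| = 18.7, B = (-4.233, 14.48). MB is perpendicular to BW, so BW runs at 112.0°; with |BW| = 20.0, W = (-11.72, 33.03). Then |NW| = |W − N| = 14.41.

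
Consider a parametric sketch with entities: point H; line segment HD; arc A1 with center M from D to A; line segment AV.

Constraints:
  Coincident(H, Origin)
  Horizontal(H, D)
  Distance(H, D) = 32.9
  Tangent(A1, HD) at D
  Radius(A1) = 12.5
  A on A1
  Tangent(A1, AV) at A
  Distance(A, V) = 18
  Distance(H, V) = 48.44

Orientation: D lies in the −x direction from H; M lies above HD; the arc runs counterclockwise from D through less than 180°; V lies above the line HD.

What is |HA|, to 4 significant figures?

30.64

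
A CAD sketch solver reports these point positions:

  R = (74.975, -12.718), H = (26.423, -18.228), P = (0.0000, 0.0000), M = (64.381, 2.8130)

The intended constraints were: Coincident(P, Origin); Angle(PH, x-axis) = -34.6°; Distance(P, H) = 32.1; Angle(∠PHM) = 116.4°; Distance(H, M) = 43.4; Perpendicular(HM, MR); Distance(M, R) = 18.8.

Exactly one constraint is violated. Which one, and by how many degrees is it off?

Perpendicular(HM, MR) — off by 5.30°.

P = (0.00, 0.00) ✓; PH at -34.60° ✓; |PH| = 32.10 ✓; ∠PHM = 116.4° ✓; |HM| = 43.40 ✓; ∠(HM, MR) = 84.70° ✗; |MR| = 18.80 ✓.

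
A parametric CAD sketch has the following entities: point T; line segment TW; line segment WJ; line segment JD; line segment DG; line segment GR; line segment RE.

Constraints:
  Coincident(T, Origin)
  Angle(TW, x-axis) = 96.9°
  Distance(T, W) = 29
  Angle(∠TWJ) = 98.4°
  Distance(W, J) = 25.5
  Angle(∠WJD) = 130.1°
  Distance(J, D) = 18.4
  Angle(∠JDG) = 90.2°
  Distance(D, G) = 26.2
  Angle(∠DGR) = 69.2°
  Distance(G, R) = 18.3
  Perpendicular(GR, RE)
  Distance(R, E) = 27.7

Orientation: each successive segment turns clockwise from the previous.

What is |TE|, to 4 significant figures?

48.12

∠DGR = 69.2° gives GR at 124.8° from the x-axis; with |GR| = 18.3, R = (11.01, 18.48). GR is perpendicular to RE, so RE runs at 34.80°; with |RE| = 27.7, E = (33.76, 34.29). Then |TE| = |E − T| = 48.12.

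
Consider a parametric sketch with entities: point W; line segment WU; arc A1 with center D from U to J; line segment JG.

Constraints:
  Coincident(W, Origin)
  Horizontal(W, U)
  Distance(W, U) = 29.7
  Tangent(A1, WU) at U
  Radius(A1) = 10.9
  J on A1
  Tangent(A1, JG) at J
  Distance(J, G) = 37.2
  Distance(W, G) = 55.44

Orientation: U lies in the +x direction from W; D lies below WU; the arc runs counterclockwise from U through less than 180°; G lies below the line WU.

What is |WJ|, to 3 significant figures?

22.8

W is at the origin; W and U share the same y with |WU| = 29.7 and U on the +x side, so U = (29.7, 0.00). Since A1 is tangent to WU there, DU ⟂ WU, so D = U + (0, -10.9) = (29.7, -10.9). Since DJ ⟂ JG (tangency), |DG| = √(10.9² + 37.2²) = 38.8 regardless of where J sits on A1. So G lies on both circle(W, 55.44) and circle(D, 38.8); the below-WU intersection is G = (25.2, -49.4). J is the foot of the tangent from G: J = (19.0, -12.7).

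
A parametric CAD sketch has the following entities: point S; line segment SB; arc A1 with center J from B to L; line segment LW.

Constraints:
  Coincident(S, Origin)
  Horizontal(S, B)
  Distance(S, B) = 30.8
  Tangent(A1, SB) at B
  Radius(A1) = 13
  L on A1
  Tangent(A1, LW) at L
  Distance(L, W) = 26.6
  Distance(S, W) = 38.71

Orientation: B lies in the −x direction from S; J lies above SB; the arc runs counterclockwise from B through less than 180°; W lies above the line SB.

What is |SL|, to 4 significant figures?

20.86

Checks: |JL| = 13.00 ✓; ∠(JL, LW) = 90.00° ✓; |LW| = 26.60 ✓; |SW| = 38.71 ✓.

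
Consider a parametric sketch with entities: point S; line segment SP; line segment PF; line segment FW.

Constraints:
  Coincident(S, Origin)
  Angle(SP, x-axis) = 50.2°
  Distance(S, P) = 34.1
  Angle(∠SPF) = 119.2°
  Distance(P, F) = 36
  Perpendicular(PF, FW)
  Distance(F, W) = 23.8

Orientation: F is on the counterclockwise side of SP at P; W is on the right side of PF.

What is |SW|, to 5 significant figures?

75.100

S is at the origin; SP runs at 50.2° with length 34.1, so P = 34.1·(cos 50.2°, sin 50.2°) = (21.828, 26.198). ∠SPF = 119.2°, so PF runs at 50.2° + (180° − 119.2°) = 111.00° from the x-axis; with |PF| = 36.0, F = P + 36.0·(cos 111.00°, sin 111.00°) = (8.9265, 59.807). The perpendicularity gives FW at right angles to PF; with |FW| = 23.8 on the right of PF, W = F + 23.8·(0.93358, 0.35837) = (31.146, 68.337). Then |SW| = |W − S| = 75.100.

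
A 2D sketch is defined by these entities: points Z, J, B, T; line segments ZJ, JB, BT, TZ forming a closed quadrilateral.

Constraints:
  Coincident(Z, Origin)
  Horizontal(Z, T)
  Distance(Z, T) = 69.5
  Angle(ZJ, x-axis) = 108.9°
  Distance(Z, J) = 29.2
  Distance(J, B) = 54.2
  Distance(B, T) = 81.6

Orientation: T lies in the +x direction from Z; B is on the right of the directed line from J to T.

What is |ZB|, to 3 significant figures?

27.6

Z is at the origin; Z and T share the same y with |ZT| = 69.5 and T in +x, so T = (69.5, 0). ZJ runs at 108.9° with |ZJ| = 29.2, so J = (-9.46, 27.6). B is determined by |JB| = 54.2 and |BT| = 81.6 together: it lies at the intersection of circle(J, 54.2) and circle(T, 81.6). With |JT| = 83.7, the foot of the radical line on JT is 19.6 from J and the perpendicular offset is √(54.2² − 19.6²) = 50.5. Taking the right-of-JT solution: B = (-7.66, -26.5).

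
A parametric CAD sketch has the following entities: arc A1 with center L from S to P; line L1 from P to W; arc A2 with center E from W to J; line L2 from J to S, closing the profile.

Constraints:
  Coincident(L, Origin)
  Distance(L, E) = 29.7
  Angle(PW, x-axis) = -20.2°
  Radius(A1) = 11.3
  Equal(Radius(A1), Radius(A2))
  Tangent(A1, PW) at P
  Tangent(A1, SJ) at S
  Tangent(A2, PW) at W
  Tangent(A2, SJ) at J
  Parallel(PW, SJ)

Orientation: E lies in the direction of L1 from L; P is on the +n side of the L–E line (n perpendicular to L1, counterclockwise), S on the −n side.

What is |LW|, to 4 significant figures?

31.78

Tangency of A1 to both parallel lines with radius 11.3 puts P and S at L ± 11.3·n: P = (3.902, 10.60), S = (-3.902, -10.60). Equal radii place W and J the same way about E: W = E + 11.3·n = (31.78, 0.3496), J = E − 11.3·n = (23.97, -20.86). Then |LW| = |W − L| = 31.78.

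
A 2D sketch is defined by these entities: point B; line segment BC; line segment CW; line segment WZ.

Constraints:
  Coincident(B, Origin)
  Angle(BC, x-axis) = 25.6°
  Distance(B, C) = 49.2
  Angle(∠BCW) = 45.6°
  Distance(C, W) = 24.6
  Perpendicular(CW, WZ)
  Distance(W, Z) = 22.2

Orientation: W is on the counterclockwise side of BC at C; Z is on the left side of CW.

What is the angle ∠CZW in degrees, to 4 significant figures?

47.94°

∠BCW = 45.6°, so CW runs at 25.6° + (180° − 45.6°) = 160.0° from the x-axis; with |CW| = 24.6, W = C + 24.6·(cos 160.0°, sin 160.0°) = (21.25, 29.67). CW is perpendicular to WZ; with |WZ| = 22.2 on the left of CW, Z = W + 22.2·(-0.3420, -0.9397) = (13.66, 8.811). Then cos ∠CZW = ZC·ZW / (|ZC||ZW|), giving 47.94°.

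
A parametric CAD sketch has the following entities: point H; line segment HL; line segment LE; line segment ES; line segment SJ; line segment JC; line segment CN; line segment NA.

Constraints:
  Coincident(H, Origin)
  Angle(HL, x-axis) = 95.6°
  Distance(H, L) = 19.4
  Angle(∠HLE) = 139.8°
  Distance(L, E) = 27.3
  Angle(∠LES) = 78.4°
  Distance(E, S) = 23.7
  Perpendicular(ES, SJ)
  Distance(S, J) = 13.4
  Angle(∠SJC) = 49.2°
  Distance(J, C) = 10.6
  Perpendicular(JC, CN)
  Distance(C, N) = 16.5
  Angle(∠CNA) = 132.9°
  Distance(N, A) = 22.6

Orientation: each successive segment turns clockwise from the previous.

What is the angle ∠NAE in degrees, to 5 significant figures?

5.8455°

H is at the origin; HL runs at 95.6° with length 19.4, so L = (-1.8931, 19.307). ∠HLE = 139.8° gives LE at 55.400° from the x-axis; with |LE| = 27.3, E = (13.609, 41.779). ∠LES = 78.4° gives ES at -46.200° from the x-axis; with |ES| = 23.7, S = (30.013, 24.673). The perpendicularity gives SJ at right angles to ES, so SJ runs at -136.20°; with |SJ| = 13.4, J = (20.341, 15.399). ∠SJC = 49.2° gives JC at 93.000° from the x-axis; with |JC| = 10.6, C = (19.786, 25.984). JC is perpendicular to CN, so CN runs at 3.0000°; with |CN| = 16.5, N = (36.264, 26.848). ∠CNA = 132.9° gives NA at -44.100° from the x-axis; with |NA| = 22.6, A = (52.494, 11.120). Then cos ∠NAE = AN·AE / (|AN||AE|), giving 5.8455°.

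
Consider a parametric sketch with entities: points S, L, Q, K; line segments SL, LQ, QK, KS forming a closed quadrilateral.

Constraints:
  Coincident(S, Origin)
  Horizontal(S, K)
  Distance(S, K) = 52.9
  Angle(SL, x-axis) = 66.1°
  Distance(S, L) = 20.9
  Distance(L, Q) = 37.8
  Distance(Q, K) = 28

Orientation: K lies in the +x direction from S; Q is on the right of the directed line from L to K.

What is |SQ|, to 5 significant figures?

31.094

Checks: |LQ| = 37.80 ✓; |QK| = 28.00 ✓.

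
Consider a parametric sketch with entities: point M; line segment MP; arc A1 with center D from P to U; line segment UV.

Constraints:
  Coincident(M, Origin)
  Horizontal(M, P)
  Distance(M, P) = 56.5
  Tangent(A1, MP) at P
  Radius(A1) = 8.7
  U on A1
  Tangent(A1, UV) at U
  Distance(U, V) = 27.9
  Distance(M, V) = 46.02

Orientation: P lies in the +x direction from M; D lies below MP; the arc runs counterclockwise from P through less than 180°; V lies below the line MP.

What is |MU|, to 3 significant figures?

49.1

Checks: |DU| = 8.700 ✓; ∠(DU, UV) = 90.00° ✓; |UV| = 27.90 ✓; |MV| = 46.02 ✓.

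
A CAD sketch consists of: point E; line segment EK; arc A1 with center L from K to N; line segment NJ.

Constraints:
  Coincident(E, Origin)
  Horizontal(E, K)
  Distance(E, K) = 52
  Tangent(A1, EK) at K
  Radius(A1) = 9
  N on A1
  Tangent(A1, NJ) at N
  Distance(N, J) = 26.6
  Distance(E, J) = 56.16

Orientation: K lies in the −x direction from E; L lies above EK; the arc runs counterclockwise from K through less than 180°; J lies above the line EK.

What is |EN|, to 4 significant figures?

43.96

Checks: |LN| = 9.000 ✓; ∠(LN, NJ) = 90.00° ✓; |NJ| = 26.60 ✓; |EJ| = 56.16 ✓.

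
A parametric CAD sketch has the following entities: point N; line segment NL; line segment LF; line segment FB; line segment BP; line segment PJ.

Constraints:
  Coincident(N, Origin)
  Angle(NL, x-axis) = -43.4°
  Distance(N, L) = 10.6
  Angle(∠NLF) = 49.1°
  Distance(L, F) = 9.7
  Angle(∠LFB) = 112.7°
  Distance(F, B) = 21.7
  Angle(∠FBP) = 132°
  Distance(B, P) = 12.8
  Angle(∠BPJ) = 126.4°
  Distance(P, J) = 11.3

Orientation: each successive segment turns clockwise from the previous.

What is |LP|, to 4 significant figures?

34.01

∠LFB = 112.7° gives FB at 118.4° from the x-axis; with |FB| = 21.7, B = (-12.27, 10.84). ∠FBP = 132.0° gives BP at 70.40° from the x-axis; with |BP| = 12.8, P = (-7.978, 22.90). Then |LP| = |P − L| = 34.01.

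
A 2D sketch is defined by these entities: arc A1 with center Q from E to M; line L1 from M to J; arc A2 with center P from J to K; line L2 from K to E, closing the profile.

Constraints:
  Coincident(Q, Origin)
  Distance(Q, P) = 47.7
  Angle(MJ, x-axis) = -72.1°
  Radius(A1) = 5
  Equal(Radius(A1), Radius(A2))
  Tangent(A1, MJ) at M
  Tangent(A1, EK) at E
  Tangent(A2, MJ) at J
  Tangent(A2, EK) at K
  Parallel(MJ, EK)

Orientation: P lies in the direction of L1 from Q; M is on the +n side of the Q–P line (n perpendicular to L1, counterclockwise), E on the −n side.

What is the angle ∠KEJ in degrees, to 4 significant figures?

11.84°

The slot axis is L1's direction at -72.1°, so u = (cos -72.1°, sin -72.1°) = (0.3074, -0.9516) and n = (−sin -72.1°, cos -72.1°) = (0.9516, 0.3074). Q is at the origin and P lies 47.7 along u from Q, so P = 47.7·u = (14.66, -45.39). Tangency of A1 to both parallel lines with radius 5.0 puts M and E at Q ± 5.0·n: M = (4.758, 1.537), E = (-4.758, -1.537). Equal radii place J and K the same way about P: J = P + 5.0·n = (19.42, -43.85), K = P − 5.0·n = (9.903, -46.93). Then cos ∠KEJ = EK·EJ / (|EK||EJ|), giving 11.84°.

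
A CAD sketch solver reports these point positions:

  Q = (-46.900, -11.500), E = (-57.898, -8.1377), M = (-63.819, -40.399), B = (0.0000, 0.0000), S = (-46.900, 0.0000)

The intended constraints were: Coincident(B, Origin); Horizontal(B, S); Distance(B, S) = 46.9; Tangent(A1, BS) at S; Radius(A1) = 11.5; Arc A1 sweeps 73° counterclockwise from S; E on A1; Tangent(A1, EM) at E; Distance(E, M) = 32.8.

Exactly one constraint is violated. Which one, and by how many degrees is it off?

Tangent(A1, EM) at E — off by 6.60°.

B = (0.00, 0.00) ✓; B.y = 0.00, S.y = 0.00 ✓; |BS| = 46.90 ✓; ∠(QS, SB) = 90.00° ✓; |QS| = 11.50 ✓; bearing(Q→E) − bearing(Q→S) = 73.00° ✓; |QE| = 11.50 ✓; ∠(QE, EM) = 83.40° ✗; |EM| = 32.80 ✓.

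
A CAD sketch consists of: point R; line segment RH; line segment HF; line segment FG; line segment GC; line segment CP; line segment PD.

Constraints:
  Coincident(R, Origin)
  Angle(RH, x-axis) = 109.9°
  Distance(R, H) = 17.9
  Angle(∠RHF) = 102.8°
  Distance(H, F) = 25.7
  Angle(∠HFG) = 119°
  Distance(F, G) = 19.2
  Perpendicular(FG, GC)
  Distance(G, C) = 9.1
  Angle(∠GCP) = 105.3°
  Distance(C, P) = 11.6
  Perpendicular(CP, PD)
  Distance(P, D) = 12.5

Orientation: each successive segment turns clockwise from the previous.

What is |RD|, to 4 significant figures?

34.52

R is at the origin; RH runs at 109.9° with length 17.9, so H = (-6.093, 16.83). ∠RHF = 102.8° gives HF at 32.70° from the x-axis; with |HF| = 25.7, F = (15.53, 30.72). ∠HFG = 119.0° gives FG at -28.30° from the x-axis; with |FG| = 19.2, G = (32.44, 21.61). FG is perpendicular to GC, so GC runs at -118.3°; with |GC| = 9.1, C = (28.12, 13.60). ∠GCP = 105.3° gives CP at 167.0° from the x-axis; with |CP| = 11.6, P = (16.82, 16.21). The perpendicularity gives PD at right angles to CP, so PD runs at 77.00°; with |PD| = 12.5, D = (19.63, 28.39). Then |RD| = |D − R| = 34.52.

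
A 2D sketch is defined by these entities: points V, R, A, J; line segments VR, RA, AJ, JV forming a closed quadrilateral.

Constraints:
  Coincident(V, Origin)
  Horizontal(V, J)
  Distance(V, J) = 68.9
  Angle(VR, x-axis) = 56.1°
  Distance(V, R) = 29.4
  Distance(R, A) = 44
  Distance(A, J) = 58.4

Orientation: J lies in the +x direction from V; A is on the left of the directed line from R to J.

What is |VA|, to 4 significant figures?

72.97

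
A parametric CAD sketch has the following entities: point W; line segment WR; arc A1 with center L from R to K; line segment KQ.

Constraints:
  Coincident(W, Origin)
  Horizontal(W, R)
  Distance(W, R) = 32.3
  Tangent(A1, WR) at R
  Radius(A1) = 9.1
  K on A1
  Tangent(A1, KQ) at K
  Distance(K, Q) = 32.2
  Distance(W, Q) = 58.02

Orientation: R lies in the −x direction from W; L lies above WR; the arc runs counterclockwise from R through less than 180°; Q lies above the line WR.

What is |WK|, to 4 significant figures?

27.97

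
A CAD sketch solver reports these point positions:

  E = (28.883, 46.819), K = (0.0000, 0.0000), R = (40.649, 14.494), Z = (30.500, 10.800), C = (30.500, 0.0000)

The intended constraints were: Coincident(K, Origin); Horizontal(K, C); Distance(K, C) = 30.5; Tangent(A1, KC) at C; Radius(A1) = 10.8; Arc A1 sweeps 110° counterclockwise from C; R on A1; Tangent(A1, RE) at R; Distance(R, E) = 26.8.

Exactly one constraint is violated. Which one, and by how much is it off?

Distance(R, E) = 26.8 — off by 7.60.

K = (0.00, 0.00) ✓; K.y = 0.00, C.y = 0.00 ✓; |KC| = 30.50 ✓; ∠(ZC, CK) = 90.00° ✓; |ZC| = 10.80 ✓; bearing(Z→R) − bearing(Z→C) = 110.0° ✓; |ZR| = 10.80 ✓; ∠(ZR, RE) = 90.00° ✓; |RE| = 34.40 ✗.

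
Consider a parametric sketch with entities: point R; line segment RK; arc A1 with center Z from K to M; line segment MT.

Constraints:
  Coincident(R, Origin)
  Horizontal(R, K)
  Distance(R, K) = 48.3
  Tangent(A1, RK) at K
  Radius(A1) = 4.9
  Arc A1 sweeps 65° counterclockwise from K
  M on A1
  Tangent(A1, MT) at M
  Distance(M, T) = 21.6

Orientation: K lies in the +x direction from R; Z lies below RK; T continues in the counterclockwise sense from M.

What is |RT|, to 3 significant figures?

41.3

R is at the origin; RK is horizontal with |RK| = 48.3 and K on the +x side, so K = (48.3, 0.00). The tangent condition forces ZK to be normal to RK, so Z = K + (0, -4.9) = (48.3, -4.90). On A1, K sits at bearing 90° from Z; a 65° counterclockwise sweep puts M at bearing 155°, so M = Z + 4.9·(cos 155°, sin 155°) = (43.9, -2.83). A1 meets MT tangentially, so ZM is at right angles to MT, so MT runs along (−sin 155°, cos 155°); with |MT| = 21.6, T = (34.7, -22.4). Then |RT| = |T − R| = 41.3.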